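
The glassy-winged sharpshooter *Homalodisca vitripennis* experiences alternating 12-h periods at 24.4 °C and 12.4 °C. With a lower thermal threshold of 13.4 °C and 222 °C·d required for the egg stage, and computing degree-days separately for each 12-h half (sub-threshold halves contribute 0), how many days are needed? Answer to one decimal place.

Day half: max(0, 24.4 − 13.4) × 0.5 = 11.0 × 0.5 = 5.50 DD.
Night half: max(0, 12.4 − 13.4) × 0.5 = 0.0 × 0.5 = 0.00 DD.
Per 24 h: 5.50 DD/day.
Duration = 222 / 5.50 = 40.364 ≈ 40.4 days.

40.4 days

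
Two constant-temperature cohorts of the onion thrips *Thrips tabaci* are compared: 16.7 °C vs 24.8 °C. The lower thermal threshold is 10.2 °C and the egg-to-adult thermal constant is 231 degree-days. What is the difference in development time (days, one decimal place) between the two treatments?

19.7 days

At 16.7 °C: 231 / (16.7 − 10.2) = 231 / 6.5 = 35.538 d.
At 24.8 °C: 231 / (24.8 − 10.2) = 231 / 14.6 = 15.822 d.
Difference = |35.538 − 15.822| = 19.717 ≈ 19.7 days.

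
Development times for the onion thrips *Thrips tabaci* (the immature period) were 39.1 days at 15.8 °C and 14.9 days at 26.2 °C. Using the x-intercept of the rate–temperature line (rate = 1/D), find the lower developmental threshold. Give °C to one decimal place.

9.4 °C

Equal thermal constants: D₁(T₁ − T_b) = D₂(T₂ − T_b).
39.1·(15.8 − T_b) = 14.9·(26.2 − T_b)
T_b = (39.1·15.8 − 14.9·26.2) / (39.1 − 14.9) = 227.40 / 24.2 = 9.397 °C ≈ 9.4 °C.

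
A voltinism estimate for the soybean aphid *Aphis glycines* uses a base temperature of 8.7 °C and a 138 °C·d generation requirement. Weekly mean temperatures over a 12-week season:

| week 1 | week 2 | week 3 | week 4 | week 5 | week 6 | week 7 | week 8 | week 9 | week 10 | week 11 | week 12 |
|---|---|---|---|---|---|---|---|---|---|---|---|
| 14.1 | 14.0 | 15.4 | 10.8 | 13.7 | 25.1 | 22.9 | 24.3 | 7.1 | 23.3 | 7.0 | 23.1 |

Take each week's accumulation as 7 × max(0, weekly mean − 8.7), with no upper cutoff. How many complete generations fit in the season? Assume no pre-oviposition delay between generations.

Weekly DD (7 × max(0, T̄ − 8.7)): 37.8, 37.1, 46.9, 14.7, 35.0, 114.8, 99.4, 109.2, 0.0, 102.2, 0.0, 100.8.
Season total = 697.9 DD.
Complete generations = ⌊697.9 / 138⌋ = 5.

5 generations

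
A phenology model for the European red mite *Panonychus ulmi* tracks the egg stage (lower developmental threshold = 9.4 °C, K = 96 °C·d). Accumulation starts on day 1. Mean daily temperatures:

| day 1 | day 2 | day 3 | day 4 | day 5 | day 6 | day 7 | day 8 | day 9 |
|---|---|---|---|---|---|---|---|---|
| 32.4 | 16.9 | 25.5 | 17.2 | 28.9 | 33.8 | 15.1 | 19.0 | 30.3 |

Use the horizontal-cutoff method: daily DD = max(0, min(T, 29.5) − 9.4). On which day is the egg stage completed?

day 7

Daily DD above 9.4 °C (capped at 20.1): 20.1, 7.5, 16.1, 7.8, 19.5, 20.1, 5.7, 9.6, 20.1.
Cumulative: 20.1, 27.6, 43.7, 51.5, 71.0, 91.1, 96.8, 106.4, 126.5.
The total first reaches 96 DD on day 7.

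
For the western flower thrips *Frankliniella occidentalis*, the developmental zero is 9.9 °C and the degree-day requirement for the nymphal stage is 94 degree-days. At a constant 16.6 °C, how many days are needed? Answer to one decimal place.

14.0 days

Daily accumulation = 16.6 − 9.9 = 6.7 DD/day.
Duration = 94 / 6.7 = 14.030 ≈ 14.0 days.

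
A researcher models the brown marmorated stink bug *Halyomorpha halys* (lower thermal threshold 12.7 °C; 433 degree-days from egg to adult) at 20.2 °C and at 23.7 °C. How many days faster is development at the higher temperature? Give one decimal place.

At 20.2 °C: 433 / (20.2 − 12.7) = 433 / 7.5 = 57.733 d.
At 23.7 °C: 433 / (23.7 − 12.7) = 433 / 11.0 = 39.364 d.
Difference = |57.733 − 39.364| = 18.370 ≈ 18.4 days.

18.4 days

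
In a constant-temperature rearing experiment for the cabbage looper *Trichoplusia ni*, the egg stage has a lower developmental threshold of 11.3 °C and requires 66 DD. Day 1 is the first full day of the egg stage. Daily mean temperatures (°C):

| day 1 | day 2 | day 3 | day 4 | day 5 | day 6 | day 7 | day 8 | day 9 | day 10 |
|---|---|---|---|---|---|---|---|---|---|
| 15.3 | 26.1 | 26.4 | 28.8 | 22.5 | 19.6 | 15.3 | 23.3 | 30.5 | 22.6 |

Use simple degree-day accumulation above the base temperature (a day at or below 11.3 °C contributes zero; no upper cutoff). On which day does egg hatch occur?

Daily DD above 11.3 °C: 4.0, 14.8, 15.1, 17.5, 11.2, 8.3, 4.0, 12.0, 19.2, 11.3.
Cumulative: 4.0, 18.8, 33.9, 51.4, 62.6, 70.9, 74.9, 86.9, 106.1, 117.4.
The total first reaches 66 DD on day 6.

day 6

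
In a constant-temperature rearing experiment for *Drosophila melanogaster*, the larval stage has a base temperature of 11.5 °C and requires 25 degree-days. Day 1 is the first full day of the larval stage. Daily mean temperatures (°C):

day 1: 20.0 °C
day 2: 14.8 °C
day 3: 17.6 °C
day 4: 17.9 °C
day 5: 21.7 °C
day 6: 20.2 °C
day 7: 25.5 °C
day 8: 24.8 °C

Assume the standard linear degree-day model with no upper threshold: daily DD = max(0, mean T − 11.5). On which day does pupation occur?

day 5

Daily DD above 11.5 °C: 8.5, 3.3, 6.1, 6.4, 10.2, 8.7, 14.0, 13.3.
Cumulative: 8.5, 11.8, 17.9, 24.3, 34.5, 43.2, 57.2, 70.5.
The total first reaches 25 DD on day 5.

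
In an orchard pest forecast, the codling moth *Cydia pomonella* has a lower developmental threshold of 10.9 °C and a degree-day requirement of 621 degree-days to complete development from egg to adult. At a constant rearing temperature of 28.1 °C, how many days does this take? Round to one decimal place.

Daily accumulation = 28.1 − 10.9 = 17.2 DD/day.
Duration = 621 / 17.2 = 36.105 ≈ 36.1 days.

36.1 days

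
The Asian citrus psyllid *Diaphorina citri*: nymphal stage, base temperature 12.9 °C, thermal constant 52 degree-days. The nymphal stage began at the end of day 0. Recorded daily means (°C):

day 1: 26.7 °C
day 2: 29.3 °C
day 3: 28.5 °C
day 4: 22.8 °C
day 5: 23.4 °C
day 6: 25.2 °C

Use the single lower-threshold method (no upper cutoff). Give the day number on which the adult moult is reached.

day 4

Daily DD above 12.9 °C: 13.8, 16.4, 15.6, 9.9, 10.5, 12.3.
Cumulative: 13.8, 30.2, 45.8, 55.7, 66.2, 78.5.
The total first reaches 52 DD on day 4.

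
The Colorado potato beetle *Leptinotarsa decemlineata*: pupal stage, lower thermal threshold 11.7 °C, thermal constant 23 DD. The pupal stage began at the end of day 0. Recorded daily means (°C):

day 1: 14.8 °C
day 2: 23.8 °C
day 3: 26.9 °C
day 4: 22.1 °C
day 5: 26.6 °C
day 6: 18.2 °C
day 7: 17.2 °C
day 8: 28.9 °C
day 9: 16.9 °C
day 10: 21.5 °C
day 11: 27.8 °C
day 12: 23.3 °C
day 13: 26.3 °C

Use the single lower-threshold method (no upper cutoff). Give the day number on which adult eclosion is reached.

day 3

Daily DD above 11.7 °C: 3.1, 12.1, 15.2, 10.4, 14.9, 6.5, 5.5, 17.2, 5.2, 9.8, 16.1, 11.6, 14.6.
Cumulative: 3.1, 15.2, 30.4, 40.8, 55.7, 62.2, 67.7, 84.9, 90.1, 99.9, 116.0, 127.6, 142.2.
The total first reaches 23 DD on day 3.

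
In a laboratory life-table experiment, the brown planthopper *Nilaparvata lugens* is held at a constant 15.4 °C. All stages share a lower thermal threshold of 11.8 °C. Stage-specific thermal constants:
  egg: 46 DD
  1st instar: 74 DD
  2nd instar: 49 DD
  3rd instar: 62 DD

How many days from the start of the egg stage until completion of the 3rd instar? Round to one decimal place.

Daily accumulation at 15.4 °C = 15.4 − 11.8 = 3.6 DD/day.
Total K = 46 + 74 + 49 + 62 = 231 DD.
Total duration = 231 / 3.6 = 64.167 ≈ 64.2 days.

64.2 days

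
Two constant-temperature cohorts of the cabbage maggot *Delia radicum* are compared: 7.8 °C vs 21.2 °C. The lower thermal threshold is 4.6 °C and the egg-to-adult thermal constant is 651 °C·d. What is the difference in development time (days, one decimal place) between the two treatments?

At 7.8 °C: 651 / (7.8 − 4.6) = 651 / 3.2 = 203.438 d.
At 21.2 °C: 651 / (21.2 − 4.6) = 651 / 16.6 = 39.217 d.
Difference = |203.438 − 39.217| = 164.221 ≈ 164.2 days.

164.2 days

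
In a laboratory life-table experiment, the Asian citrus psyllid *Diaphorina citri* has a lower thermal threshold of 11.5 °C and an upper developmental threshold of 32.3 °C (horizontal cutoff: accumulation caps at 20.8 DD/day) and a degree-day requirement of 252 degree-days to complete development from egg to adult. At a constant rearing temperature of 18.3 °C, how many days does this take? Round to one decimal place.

37.1 days

Daily accumulation = 18.3 − 11.5 = 6.8 DD/day.
Duration = 252 / 6.8 = 37.059 ≈ 37.1 days.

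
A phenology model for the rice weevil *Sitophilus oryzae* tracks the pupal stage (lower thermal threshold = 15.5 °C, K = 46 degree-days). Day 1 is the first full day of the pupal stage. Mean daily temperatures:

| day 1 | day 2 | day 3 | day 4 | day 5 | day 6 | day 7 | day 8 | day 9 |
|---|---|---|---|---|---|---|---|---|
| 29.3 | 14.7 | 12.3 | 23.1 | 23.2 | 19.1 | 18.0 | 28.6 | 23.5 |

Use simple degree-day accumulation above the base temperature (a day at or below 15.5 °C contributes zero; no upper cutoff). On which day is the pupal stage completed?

Daily DD above 15.5 °C: 13.8, 0.0, 0.0, 7.6, 7.7, 3.6, 2.5, 13.1, 8.0.
Cumulative: 13.8, 13.8, 13.8, 21.4, 29.1, 32.7, 35.2, 48.3, 56.3.
The total first reaches 46 DD on day 8.

day 8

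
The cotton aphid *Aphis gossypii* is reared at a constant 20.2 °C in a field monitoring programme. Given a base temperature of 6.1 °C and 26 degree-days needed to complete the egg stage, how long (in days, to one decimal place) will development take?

1.8 days

Daily accumulation = 20.2 − 6.1 = 14.1 DD/day.
Duration = 26 / 14.1 = 1.844 ≈ 1.8 days.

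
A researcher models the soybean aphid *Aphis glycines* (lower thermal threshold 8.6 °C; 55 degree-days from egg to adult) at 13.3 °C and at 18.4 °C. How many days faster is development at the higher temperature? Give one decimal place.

At 13.3 °C: 55 / (13.3 − 8.6) = 55 / 4.7 = 11.702 d.
At 18.4 °C: 55 / (18.4 − 8.6) = 55 / 9.8 = 5.612 d.
Difference = |11.702 − 5.612| = 6.090 ≈ 6.1 days.

6.1 days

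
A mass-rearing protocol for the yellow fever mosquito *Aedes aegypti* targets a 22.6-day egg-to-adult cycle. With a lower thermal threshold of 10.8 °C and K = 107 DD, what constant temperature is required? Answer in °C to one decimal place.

15.5 °C

Required daily accumulation = 107 / 22.6 = 4.735 DD/day.
T = T_base + 4.735 = 10.8 + 4.735 = 15.535 ≈ 15.5 °C.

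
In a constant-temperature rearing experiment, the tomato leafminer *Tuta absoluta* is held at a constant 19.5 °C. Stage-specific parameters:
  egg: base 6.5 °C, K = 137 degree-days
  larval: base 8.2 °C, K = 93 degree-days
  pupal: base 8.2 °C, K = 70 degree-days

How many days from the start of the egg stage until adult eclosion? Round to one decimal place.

25.0 days

egg: 137 / (19.5 − 6.5) = 137 / 13.0 = 10.538 d.
larval: 93 / (19.5 − 8.2) = 93 / 11.3 = 8.230 d.
pupal: 70 / (19.5 − 8.2) = 70 / 11.3 = 6.195 d.
Sum = 24.963 ≈ 25.0 days.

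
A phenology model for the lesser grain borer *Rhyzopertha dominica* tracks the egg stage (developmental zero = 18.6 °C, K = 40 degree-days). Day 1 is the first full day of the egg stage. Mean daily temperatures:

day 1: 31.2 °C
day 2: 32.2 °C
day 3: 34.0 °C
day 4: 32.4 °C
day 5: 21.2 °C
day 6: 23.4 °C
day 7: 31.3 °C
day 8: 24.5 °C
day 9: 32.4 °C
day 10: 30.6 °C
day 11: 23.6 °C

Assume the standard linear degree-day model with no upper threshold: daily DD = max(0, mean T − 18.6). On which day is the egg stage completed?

day 3

Daily DD above 18.6 °C: 12.6, 13.6, 15.4, 13.8, 2.6, 4.8, 12.7, 5.9, 13.8, 12.0, 5.0.
Cumulative: 12.6, 26.2, 41.6, 55.4, 58.0, 62.8, 75.5, 81.4, 95.2, 107.2, 112.2.
The total first reaches 40 DD on day 3.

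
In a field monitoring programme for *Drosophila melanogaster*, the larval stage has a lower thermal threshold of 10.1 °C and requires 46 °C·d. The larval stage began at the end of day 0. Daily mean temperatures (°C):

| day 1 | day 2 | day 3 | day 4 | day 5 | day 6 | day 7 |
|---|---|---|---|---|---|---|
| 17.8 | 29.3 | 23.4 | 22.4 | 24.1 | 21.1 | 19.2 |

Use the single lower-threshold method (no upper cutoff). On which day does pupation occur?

day 4

Daily DD above 10.1 °C: 7.7, 19.2, 13.3, 12.3, 14.0, 11.0, 9.1.
Cumulative: 7.7, 26.9, 40.2, 52.5, 66.5, 77.5, 86.6.
The total first reaches 46 DD on day 4.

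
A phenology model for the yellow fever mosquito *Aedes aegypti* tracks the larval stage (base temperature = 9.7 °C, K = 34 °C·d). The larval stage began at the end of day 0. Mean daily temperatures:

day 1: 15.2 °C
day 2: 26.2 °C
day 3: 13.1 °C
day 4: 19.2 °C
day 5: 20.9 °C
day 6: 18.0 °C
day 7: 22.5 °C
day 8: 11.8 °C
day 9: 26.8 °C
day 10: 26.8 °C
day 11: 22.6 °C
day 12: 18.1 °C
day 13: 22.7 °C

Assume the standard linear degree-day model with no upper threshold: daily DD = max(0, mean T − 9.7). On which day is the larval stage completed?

day 4

Daily DD above 9.7 °C: 5.5, 16.5, 3.4, 9.5, 11.2, 8.3, 12.8, 2.1, 17.1, 17.1, 12.9, 8.4, 13.0.
Cumulative: 5.5, 22.0, 25.4, 34.9, 46.1, 54.4, 67.2, 69.3, 86.4, 103.5, 116.4, 124.8, 137.8.
The total first reaches 34 DD on day 4.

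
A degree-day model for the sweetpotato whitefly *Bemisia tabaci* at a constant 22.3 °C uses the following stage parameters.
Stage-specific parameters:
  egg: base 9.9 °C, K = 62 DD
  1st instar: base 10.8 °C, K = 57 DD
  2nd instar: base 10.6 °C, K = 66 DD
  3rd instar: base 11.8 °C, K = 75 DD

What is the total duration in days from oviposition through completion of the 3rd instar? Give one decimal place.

22.7 days

egg: 62 / (22.3 − 9.9) = 62 / 12.4 = 5.000 d.
1st instar: 57 / (22.3 − 10.8) = 57 / 11.5 = 4.957 d.
2nd instar: 66 / (22.3 − 10.6) = 66 / 11.7 = 5.641 d.
3rd instar: 75 / (22.3 − 11.8) = 75 / 10.5 = 7.143 d.
Sum = 22.740 ≈ 22.7 days.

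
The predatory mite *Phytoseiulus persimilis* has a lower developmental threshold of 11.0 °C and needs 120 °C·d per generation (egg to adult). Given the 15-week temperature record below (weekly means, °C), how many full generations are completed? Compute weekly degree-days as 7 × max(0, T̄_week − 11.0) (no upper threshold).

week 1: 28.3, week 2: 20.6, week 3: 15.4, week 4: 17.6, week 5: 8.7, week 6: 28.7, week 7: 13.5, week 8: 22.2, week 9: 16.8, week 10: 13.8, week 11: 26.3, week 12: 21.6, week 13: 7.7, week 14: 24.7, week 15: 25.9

7 generations

Weekly DD (7 × max(0, T̄ − 11.0)): 121.1, 67.2, 30.8, 46.2, 0.0, 123.9, 17.5, 78.4, 40.6, 19.6, 107.1, 74.2, 0.0, 95.9, 104.3.
Season total = 926.8 DD.
Complete generations = ⌊926.8 / 120⌋ = 7.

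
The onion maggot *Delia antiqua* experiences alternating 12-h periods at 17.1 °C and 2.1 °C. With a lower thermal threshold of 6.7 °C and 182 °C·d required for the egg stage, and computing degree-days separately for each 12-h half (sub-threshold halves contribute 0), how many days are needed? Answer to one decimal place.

35.0 days

Day half: max(0, 17.1 − 6.7) × 0.5 = 10.4 × 0.5 = 5.20 DD.
Night half: max(0, 2.1 − 6.7) × 0.5 = 0.0 × 0.5 = 0.00 DD.
Per 24 h: 5.20 DD/day.
Duration = 182 / 5.20 = 35.000 ≈ 35.0 days.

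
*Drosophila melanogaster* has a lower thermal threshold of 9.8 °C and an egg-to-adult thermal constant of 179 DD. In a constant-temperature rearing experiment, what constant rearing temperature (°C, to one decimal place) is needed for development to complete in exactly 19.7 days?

18.9 °C

Required daily accumulation = 179 / 19.7 = 9.086 DD/day.
T = T_base + 9.086 = 9.8 + 9.086 = 18.886 ≈ 18.9 °C.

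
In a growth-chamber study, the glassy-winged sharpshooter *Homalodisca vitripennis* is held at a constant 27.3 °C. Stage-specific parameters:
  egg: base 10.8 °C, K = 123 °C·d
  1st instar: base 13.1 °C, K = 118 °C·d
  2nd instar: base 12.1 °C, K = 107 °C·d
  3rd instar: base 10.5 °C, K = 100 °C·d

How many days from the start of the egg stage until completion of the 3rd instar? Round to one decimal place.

egg: 123 / (27.3 − 10.8) = 123 / 16.5 = 7.455 d.
1st instar: 118 / (27.3 − 13.1) = 118 / 14.2 = 8.310 d.
2nd instar: 107 / (27.3 − 12.1) = 107 / 15.2 = 7.039 d.
3rd instar: 100 / (27.3 − 10.5) = 100 / 16.8 = 5.952 d.
Sum = 28.756 ≈ 28.8 days.

28.8 days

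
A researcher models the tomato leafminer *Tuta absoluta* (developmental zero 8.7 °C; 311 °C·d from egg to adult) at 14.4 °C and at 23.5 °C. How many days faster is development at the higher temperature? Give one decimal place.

33.5 days

At 14.4 °C: 311 / (14.4 − 8.7) = 311 / 5.7 = 54.561 d.
At 23.5 °C: 311 / (23.5 − 8.7) = 311 / 14.8 = 21.014 d.
Difference = |54.561 − 21.014| = 33.548 ≈ 33.5 days.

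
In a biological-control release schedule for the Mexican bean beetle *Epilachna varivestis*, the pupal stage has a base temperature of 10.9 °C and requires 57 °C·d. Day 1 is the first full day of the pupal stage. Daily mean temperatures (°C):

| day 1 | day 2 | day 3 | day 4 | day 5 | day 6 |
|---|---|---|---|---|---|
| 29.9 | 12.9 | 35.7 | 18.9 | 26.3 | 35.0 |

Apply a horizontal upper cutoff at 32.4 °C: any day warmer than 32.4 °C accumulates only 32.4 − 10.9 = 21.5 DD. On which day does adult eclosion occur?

day 5

Daily DD above 10.9 °C (capped at 21.5): 19.0, 2.0, 21.5, 8.0, 15.4, 21.5.
Cumulative: 19.0, 21.0, 42.5, 50.5, 65.9, 87.4.
The total first reaches 57 DD on day 5.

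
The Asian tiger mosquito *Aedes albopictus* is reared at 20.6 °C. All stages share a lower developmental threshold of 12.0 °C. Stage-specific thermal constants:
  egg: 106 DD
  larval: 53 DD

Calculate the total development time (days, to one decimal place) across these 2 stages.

18.5 days

Daily accumulation at 20.6 °C = 20.6 − 12.0 = 8.6 DD/day.
Total K = 106 + 53 = 159 DD.
Total duration = 159 / 8.6 = 18.488 ≈ 18.5 days.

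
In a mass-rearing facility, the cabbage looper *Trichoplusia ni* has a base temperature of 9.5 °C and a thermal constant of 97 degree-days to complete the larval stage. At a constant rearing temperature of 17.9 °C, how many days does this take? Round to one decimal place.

Daily accumulation = 17.9 − 9.5 = 8.4 DD/day.
Duration = 97 / 8.4 = 11.548 ≈ 11.5 days.

11.5 days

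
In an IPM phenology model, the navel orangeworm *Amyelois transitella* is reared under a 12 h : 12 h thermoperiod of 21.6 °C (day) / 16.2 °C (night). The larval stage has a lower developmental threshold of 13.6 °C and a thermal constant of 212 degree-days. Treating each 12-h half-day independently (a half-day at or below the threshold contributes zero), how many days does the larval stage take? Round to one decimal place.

Day half: max(0, 21.6 − 13.6) × 0.5 = 8.0 × 0.5 = 4.00 DD.
Night half: max(0, 16.2 − 13.6) × 0.5 = 2.6 × 0.5 = 1.30 DD.
Per 24 h: 5.30 DD/day.
Duration = 212 / 5.30 = 40.000 ≈ 40.0 days.

40.0 days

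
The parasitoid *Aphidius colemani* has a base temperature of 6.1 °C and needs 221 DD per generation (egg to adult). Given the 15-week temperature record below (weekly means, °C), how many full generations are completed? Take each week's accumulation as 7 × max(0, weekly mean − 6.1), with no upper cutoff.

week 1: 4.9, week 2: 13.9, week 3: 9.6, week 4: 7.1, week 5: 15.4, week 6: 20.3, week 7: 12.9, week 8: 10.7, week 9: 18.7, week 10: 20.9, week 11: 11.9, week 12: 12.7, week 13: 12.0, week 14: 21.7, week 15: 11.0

Weekly DD (7 × max(0, T̄ − 6.1)): 0.0, 54.6, 24.5, 7.0, 65.1, 99.4, 47.6, 32.2, 88.2, 103.6, 40.6, 46.2, 41.3, 109.2, 34.3.
Season total = 793.8 DD.
Complete generations = ⌊793.8 / 221⌋ = 3.

3 generations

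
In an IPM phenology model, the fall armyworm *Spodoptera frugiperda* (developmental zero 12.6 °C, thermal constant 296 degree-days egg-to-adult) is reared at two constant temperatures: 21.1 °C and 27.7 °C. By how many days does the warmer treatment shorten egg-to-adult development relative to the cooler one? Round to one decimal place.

At 21.1 °C: 296 / (21.1 − 12.6) = 296 / 8.5 = 34.824 d.
At 27.7 °C: 296 / (27.7 − 12.6) = 296 / 15.1 = 19.603 d.
Difference = |34.824 − 19.603| = 15.221 ≈ 15.2 days.

15.2 days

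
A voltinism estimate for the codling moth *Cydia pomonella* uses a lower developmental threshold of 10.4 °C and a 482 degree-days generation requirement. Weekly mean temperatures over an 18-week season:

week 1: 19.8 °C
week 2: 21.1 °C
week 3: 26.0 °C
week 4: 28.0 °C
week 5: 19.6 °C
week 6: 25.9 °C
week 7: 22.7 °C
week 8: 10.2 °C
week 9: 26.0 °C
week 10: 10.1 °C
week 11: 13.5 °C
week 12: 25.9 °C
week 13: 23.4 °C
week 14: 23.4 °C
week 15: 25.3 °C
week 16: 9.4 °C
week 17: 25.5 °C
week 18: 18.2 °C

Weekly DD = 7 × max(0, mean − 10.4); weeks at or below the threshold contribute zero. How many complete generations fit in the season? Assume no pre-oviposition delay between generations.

Weekly DD (7 × max(0, T̄ − 10.4)): 65.8, 74.9, 109.2, 123.2, 64.4, 108.5, 86.1, 0.0, 109.2, 0.0, 21.7, 108.5, 91.0, 91.0, 104.3, 0.0, 105.7, 54.6.
Season total = 1318.1 DD.
Complete generations = ⌊1318.1 / 482⌋ = 2.

2 generations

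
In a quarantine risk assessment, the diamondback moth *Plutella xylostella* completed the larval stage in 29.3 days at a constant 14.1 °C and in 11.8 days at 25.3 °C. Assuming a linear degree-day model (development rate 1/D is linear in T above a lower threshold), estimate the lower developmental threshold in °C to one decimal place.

Linear rate model ⇒ the product D·(T − T_b) is constant across temperatures.
29.3·(14.1 − T_b) = 11.8·(25.3 − T_b)
T_b = (29.3·14.1 − 11.8·25.3) / (29.3 − 11.8) = 114.59 / 17.5 = 6.548 °C ≈ 6.5 °C.

6.5 °C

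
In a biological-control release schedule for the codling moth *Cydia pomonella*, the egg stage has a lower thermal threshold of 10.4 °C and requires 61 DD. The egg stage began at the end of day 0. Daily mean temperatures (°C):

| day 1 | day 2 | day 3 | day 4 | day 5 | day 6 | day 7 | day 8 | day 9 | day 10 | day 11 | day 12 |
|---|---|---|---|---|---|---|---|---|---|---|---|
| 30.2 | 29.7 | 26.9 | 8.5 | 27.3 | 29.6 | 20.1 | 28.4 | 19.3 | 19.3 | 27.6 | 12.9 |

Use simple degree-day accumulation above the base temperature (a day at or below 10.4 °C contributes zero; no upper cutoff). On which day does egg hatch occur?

Daily DD above 10.4 °C: 19.8, 19.3, 16.5, 0.0, 16.9, 19.2, 9.7, 18.0, 8.9, 8.9, 17.2, 2.5.
Cumulative: 19.8, 39.1, 55.6, 55.6, 72.5, 91.7, 101.4, 119.4, 128.3, 137.2, 154.4, 156.9.
The total first reaches 61 DD on day 5.

day 5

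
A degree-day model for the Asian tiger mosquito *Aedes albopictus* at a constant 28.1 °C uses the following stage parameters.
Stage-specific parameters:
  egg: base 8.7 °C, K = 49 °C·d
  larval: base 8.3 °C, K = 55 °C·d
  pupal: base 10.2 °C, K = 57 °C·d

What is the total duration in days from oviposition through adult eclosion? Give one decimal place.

egg: 49 / (28.1 − 8.7) = 49 / 19.4 = 2.526 d.
larval: 55 / (28.1 − 8.3) = 55 / 19.8 = 2.778 d.
pupal: 57 / (28.1 − 10.2) = 57 / 17.9 = 3.184 d.
Sum = 8.488 ≈ 8.5 days.

8.5 days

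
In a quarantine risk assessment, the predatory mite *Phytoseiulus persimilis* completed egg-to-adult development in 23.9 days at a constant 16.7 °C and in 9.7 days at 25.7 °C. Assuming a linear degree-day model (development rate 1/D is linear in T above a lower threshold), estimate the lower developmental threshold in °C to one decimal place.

10.6 °C

Under the model K = D·(T − T_b), so D₁·(T₁ − T_b) = D₂·(T₂ − T_b).
23.9·(16.7 − T_b) = 9.7·(25.7 − T_b)
T_b = (23.9·16.7 − 9.7·25.7) / (23.9 − 9.7) = 149.84 / 14.2 = 10.552 °C ≈ 10.6 °C.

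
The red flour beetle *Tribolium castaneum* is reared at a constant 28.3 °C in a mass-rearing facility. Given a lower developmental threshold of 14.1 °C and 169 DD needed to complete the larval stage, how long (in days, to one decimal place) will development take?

11.9 days

Daily accumulation = 28.3 − 14.1 = 14.2 DD/day.
Duration = 169 / 14.2 = 11.901 ≈ 11.9 days.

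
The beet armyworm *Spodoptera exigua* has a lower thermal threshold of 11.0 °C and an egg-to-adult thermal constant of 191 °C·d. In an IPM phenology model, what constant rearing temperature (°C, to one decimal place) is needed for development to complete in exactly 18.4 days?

21.4 °C

Required daily accumulation = 191 / 18.4 = 10.380 DD/day.
T = T_base + 10.380 = 11.0 + 10.380 = 21.380 ≈ 21.4 °C.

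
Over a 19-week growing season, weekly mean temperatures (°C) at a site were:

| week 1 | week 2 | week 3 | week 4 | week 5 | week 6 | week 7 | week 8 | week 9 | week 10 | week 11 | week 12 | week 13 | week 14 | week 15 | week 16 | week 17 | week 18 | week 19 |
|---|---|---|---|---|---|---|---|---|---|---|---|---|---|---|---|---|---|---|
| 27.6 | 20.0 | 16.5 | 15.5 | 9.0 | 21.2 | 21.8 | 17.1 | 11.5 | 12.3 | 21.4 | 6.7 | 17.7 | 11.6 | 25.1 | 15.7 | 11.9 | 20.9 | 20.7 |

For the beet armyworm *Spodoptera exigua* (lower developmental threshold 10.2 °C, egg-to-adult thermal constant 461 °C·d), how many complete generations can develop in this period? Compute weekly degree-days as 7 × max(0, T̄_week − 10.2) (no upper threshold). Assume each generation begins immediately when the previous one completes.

Weekly DD (7 × max(0, T̄ − 10.2)): 121.8, 68.6, 44.1, 37.1, 0.0, 77.0, 81.2, 48.3, 9.1, 14.7, 78.4, 0.0, 52.5, 9.8, 104.3, 38.5, 11.9, 74.9, 73.5.
Season total = 945.7 DD.
Complete generations = ⌊945.7 / 461⌋ = 2.

2 generations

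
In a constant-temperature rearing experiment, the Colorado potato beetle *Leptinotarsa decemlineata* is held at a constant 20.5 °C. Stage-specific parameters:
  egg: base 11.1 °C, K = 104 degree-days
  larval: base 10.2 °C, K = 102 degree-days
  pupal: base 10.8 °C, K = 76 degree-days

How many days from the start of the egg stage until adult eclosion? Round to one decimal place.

egg: 104 / (20.5 − 11.1) = 104 / 9.4 = 11.064 d.
larval: 102 / (20.5 − 10.2) = 102 / 10.3 = 9.903 d.
pupal: 76 / (20.5 − 10.8) = 76 / 9.7 = 7.835 d.
Sum = 28.802 ≈ 28.8 days.

28.8 days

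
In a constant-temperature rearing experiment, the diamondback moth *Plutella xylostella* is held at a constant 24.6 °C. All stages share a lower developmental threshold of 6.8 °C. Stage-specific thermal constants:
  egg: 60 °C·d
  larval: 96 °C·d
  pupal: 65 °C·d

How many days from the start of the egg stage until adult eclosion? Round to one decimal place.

Daily accumulation at 24.6 °C = 24.6 − 6.8 = 17.8 DD/day.
Total K = 60 + 96 + 65 = 221 DD.
Total duration = 221 / 17.8 = 12.416 ≈ 12.4 days.

12.4 days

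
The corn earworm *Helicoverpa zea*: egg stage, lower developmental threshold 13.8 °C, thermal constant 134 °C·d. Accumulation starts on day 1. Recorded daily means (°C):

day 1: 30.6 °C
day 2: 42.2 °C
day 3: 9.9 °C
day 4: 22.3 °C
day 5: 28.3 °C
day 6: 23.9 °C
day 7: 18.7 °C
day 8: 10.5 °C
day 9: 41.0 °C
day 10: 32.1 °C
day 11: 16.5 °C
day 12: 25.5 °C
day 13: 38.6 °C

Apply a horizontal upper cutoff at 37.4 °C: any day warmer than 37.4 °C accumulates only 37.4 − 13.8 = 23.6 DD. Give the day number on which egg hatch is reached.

Daily DD above 13.8 °C (capped at 23.6): 16.8, 23.6, 0.0, 8.5, 14.5, 10.1, 4.9, 0.0, 23.6, 18.3, 2.7, 11.7, 23.6.
Cumulative: 16.8, 40.4, 40.4, 48.9, 63.4, 73.5, 78.4, 78.4, 102.0, 120.3, 123.0, 134.7, 158.3.
The total first reaches 134 DD on day 12.

day 12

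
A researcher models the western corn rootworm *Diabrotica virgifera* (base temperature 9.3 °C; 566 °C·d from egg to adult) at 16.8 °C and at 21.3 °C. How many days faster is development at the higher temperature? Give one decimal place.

28.3 days

At 16.8 °C: 566 / (16.8 − 9.3) = 566 / 7.5 = 75.467 d.
At 21.3 °C: 566 / (21.3 − 9.3) = 566 / 12.0 = 47.167 d.
Difference = |75.467 − 47.167| = 28.300 ≈ 28.3 days.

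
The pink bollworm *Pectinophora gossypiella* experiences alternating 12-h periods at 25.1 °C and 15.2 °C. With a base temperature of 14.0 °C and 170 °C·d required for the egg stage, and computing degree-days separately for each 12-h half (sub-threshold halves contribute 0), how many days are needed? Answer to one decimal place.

Day half: max(0, 25.1 − 14.0) × 0.5 = 11.1 × 0.5 = 5.55 DD.
Night half: max(0, 15.2 − 14.0) × 0.5 = 1.2 × 0.5 = 0.60 DD.
Per 24 h: 6.15 DD/day.
Duration = 170 / 6.15 = 27.642 ≈ 27.6 days.

27.6 days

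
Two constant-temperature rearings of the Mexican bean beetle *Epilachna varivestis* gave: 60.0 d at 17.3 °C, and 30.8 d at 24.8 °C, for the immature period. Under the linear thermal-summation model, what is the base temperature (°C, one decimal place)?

Equal thermal constants: D₁(T₁ − T_b) = D₂(T₂ − T_b).
60.0·(17.3 − T_b) = 30.8·(24.8 − T_b)
T_b = (60.0·17.3 − 30.8·24.8) / (60.0 − 30.8) = 274.16 / 29.2 = 9.389 °C ≈ 9.4 °C.

9.4 °C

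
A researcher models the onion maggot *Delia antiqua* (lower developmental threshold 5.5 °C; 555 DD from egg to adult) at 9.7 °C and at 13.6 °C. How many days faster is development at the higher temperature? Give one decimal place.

At 9.7 °C: 555 / (9.7 − 5.5) = 555 / 4.2 = 132.143 d.
At 13.6 °C: 555 / (13.6 − 5.5) = 555 / 8.1 = 68.519 d.
Difference = |132.143 − 68.519| = 63.624 ≈ 63.6 days.

63.6 days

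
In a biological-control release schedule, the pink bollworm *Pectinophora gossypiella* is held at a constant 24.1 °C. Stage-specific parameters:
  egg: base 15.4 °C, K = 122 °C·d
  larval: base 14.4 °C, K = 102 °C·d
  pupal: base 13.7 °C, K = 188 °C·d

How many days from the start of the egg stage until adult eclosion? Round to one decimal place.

42.6 days

egg: 122 / (24.1 − 15.4) = 122 / 8.7 = 14.023 d.
larval: 102 / (24.1 − 14.4) = 102 / 9.7 = 10.515 d.
pupal: 188 / (24.1 − 13.7) = 188 / 10.4 = 18.077 d.
Sum = 42.615 ≈ 42.6 days.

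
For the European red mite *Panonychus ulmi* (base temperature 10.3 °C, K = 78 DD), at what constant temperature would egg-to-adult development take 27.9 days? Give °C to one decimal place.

13.1 °C

Required daily accumulation = 78 / 27.9 = 2.796 DD/day.
T = T_base + 2.796 = 10.3 + 2.796 = 13.096 ≈ 13.1 °C.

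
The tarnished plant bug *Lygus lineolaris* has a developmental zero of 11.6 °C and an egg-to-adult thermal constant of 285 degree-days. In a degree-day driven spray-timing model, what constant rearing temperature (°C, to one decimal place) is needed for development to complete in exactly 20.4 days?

25.6 °C

Required daily accumulation = 285 / 20.4 = 13.971 DD/day.
T = T_base + 13.971 = 11.6 + 13.971 = 25.571 ≈ 25.6 °C.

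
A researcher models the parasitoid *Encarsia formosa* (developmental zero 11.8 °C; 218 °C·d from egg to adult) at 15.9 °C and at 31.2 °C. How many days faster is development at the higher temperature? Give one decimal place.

At 15.9 °C: 218 / (15.9 − 11.8) = 218 / 4.1 = 53.171 d.
At 31.2 °C: 218 / (31.2 − 11.8) = 218 / 19.4 = 11.237 d.
Difference = |53.171 − 11.237| = 41.934 ≈ 41.9 days.

41.9 days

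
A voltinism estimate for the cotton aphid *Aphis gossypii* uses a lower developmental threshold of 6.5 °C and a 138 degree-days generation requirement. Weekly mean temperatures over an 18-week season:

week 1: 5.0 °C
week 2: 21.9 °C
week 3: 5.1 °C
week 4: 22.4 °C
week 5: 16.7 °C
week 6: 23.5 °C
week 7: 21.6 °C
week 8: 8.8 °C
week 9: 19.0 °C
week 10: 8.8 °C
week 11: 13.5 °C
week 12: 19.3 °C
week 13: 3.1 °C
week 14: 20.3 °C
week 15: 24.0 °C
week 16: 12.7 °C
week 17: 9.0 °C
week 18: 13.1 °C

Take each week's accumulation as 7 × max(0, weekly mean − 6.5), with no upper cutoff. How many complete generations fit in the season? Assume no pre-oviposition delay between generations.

7 generations

Weekly DD (7 × max(0, T̄ − 6.5)): 0.0, 107.8, 0.0, 111.3, 71.4, 119.0, 105.7, 16.1, 87.5, 16.1, 49.0, 89.6, 0.0, 96.6, 122.5, 43.4, 17.5, 46.2.
Season total = 1099.7 DD.
Complete generations = ⌊1099.7 / 138⌋ = 7.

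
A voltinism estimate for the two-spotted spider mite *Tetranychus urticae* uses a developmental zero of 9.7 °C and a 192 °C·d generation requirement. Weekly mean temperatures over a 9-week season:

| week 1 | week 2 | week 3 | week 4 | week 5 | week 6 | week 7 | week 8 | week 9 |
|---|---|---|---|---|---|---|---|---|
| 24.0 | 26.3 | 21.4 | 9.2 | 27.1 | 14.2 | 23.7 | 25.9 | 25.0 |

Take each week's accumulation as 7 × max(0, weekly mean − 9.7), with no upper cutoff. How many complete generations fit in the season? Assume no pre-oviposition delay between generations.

Weekly DD (7 × max(0, T̄ − 9.7)): 100.1, 116.2, 81.9, 0.0, 121.8, 31.5, 98.0, 113.4, 107.1.
Season total = 770.0 DD.
Complete generations = ⌊770.0 / 192⌋ = 4.

4 generations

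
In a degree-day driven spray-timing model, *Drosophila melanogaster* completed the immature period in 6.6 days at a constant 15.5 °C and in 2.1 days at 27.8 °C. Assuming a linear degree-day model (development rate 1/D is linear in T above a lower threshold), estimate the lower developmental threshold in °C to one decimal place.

9.8 °C

Equal thermal constants: D₁(T₁ − T_b) = D₂(T₂ − T_b).
6.6·(15.5 − T_b) = 2.1·(27.8 − T_b)
T_b = (6.6·15.5 − 2.1·27.8) / (6.6 − 2.1) = 43.92 / 4.5 = 9.760 °C ≈ 9.8 °C.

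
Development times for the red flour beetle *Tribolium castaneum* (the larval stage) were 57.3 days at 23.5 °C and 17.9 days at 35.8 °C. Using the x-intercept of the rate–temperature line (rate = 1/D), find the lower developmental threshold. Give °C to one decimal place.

Equal thermal constants: D₁(T₁ − T_b) = D₂(T₂ − T_b).
57.3·(23.5 − T_b) = 17.9·(35.8 − T_b)
T_b = (57.3·23.5 − 17.9·35.8) / (57.3 − 17.9) = 705.73 / 39.4 = 17.912 °C ≈ 17.9 °C.

17.9 °C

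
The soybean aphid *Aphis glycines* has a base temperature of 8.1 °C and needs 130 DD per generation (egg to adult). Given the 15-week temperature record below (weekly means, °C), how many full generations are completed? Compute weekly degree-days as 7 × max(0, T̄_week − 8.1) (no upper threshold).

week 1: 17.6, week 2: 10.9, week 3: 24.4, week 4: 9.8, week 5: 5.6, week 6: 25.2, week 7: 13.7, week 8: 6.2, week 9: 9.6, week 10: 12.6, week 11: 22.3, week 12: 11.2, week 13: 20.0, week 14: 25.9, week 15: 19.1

Weekly DD (7 × max(0, T̄ − 8.1)): 66.5, 19.6, 114.1, 11.9, 0.0, 119.7, 39.2, 0.0, 10.5, 31.5, 99.4, 21.7, 83.3, 124.6, 77.0.
Season total = 819.0 DD.
Complete generations = ⌊819.0 / 130⌋ = 6.

6 generations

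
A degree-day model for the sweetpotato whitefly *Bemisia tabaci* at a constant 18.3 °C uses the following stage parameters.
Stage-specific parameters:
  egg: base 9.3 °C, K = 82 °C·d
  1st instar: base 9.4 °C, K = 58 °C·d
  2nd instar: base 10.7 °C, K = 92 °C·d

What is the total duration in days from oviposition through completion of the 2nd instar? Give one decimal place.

27.7 days

egg: 82 / (18.3 − 9.3) = 82 / 9.0 = 9.111 d.
1st instar: 58 / (18.3 − 9.4) = 58 / 8.9 = 6.517 d.
2nd instar: 92 / (18.3 − 10.7) = 92 / 7.6 = 12.105 d.
Sum = 27.733 ≈ 27.7 days.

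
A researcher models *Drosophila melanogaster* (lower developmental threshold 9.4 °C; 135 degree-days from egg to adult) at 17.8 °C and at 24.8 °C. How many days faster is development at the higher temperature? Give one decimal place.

At 17.8 °C: 135 / (17.8 − 9.4) = 135 / 8.4 = 16.071 d.
At 24.8 °C: 135 / (24.8 − 9.4) = 135 / 15.4 = 8.766 d.
Difference = |16.071 − 8.766| = 7.305 ≈ 7.3 days.

7.3 days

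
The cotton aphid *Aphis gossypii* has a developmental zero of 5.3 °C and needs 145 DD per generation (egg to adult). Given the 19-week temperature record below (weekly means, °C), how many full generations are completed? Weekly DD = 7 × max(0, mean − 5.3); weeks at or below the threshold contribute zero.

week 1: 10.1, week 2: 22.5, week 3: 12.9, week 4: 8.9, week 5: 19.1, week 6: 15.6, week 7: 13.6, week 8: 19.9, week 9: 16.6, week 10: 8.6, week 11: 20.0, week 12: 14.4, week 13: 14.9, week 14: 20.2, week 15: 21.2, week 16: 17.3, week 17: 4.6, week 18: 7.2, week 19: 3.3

8 generations

Weekly DD (7 × max(0, T̄ − 5.3)): 33.6, 120.4, 53.2, 25.2, 96.6, 72.1, 58.1, 102.2, 79.1, 23.1, 102.9, 63.7, 67.2, 104.3, 111.3, 84.0, 0.0, 13.3, 0.0.
Season total = 1210.3 DD.
Complete generations = ⌊1210.3 / 145⌋ = 8.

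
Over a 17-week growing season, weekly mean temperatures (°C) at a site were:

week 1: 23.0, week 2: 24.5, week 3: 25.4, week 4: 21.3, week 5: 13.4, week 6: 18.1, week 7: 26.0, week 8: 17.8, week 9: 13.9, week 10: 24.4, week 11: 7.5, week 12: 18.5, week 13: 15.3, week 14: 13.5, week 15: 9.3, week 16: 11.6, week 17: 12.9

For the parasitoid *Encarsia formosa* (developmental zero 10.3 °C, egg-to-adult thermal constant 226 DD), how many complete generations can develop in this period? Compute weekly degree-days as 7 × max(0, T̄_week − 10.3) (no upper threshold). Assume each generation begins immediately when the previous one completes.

Weekly DD (7 × max(0, T̄ − 10.3)): 88.9, 99.4, 105.7, 77.0, 21.7, 54.6, 109.9, 52.5, 25.2, 98.7, 0.0, 57.4, 35.0, 22.4, 0.0, 9.1, 18.2.
Season total = 875.7 DD.
Complete generations = ⌊875.7 / 226⌋ = 3.

3 generations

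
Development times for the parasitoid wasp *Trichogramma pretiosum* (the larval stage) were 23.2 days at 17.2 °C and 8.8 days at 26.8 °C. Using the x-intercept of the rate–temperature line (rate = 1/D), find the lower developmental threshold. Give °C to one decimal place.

Under the model K = D·(T − T_b), so D₁·(T₁ − T_b) = D₂·(T₂ − T_b).
23.2·(17.2 − T_b) = 8.8·(26.8 − T_b)
T_b = (23.2·17.2 − 8.8·26.8) / (23.2 − 8.8) = 163.20 / 14.4 = 11.333 °C ≈ 11.3 °C.

11.3 °C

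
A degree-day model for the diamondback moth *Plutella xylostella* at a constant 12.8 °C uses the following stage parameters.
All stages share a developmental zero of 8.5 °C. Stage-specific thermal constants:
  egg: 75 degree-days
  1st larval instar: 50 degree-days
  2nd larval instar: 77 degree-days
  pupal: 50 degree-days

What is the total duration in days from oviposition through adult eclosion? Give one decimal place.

58.6 days

Daily accumulation at 12.8 °C = 12.8 − 8.5 = 4.3 DD/day.
Total K = 75 + 50 + 77 + 50 = 252 DD.
Total duration = 252 / 4.3 = 58.605 ≈ 58.6 days.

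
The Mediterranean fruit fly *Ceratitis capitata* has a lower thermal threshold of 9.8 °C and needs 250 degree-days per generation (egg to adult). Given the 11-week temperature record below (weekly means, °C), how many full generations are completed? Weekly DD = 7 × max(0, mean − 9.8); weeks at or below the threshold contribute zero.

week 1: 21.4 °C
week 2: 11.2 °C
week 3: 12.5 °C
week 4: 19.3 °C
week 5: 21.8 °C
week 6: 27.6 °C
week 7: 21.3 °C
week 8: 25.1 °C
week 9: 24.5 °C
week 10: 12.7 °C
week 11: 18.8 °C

Weekly DD (7 × max(0, T̄ − 9.8)): 81.2, 9.8, 18.9, 66.5, 84.0, 124.6, 80.5, 107.1, 102.9, 20.3, 63.0.
Season total = 758.8 DD.
Complete generations = ⌊758.8 / 250⌋ = 3.

3 generations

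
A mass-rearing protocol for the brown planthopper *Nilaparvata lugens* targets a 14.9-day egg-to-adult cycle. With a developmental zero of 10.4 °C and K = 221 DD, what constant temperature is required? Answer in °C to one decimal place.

Required daily accumulation = 221 / 14.9 = 14.832 DD/day.
T = T_base + 14.832 = 10.4 + 14.832 = 25.232 ≈ 25.2 °C.

25.2 °C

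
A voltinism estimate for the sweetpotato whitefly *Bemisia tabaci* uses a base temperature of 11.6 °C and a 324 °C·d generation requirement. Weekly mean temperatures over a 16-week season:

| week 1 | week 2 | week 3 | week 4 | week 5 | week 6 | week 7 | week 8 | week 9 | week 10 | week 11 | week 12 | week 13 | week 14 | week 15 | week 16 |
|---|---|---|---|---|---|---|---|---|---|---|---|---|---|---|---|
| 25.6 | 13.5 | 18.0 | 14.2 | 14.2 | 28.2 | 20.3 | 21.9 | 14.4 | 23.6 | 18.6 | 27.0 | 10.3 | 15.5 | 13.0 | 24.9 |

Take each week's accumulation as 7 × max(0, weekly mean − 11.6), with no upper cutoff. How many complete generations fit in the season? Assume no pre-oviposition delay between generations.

2 generations

Weekly DD (7 × max(0, T̄ − 11.6)): 98.0, 13.3, 44.8, 18.2, 18.2, 116.2, 60.9, 72.1, 19.6, 84.0, 49.0, 107.8, 0.0, 27.3, 9.8, 93.1.
Season total = 832.3 DD.
Complete generations = ⌊832.3 / 324⌋ = 2.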